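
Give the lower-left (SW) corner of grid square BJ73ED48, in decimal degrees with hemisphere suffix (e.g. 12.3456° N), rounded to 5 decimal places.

Field B=1, J=9: +1·20° lon, +9·10° lat → SW at lon -160°, lat 0°.
Square 7, 3: +7·2° lon, +3·1° lat → SW at lon -146°, lat 3°.
Subsquare e=4, d=3: +4·0.0833333° lon, +3·0.0416667° lat → SW at lon -145.667°, lat 3.125°.
Extended square 4, 8: +4·0.00833333° lon, +8·0.00416667° lat → SW at lon -145.633°, lat 3.15833°.
latitude 3.15833° N, longitude 145.63333° W.

3.15833° N, 145.63333° W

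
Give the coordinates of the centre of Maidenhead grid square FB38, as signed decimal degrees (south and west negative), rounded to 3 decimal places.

-71.500, -73.000

Field F=5, B=1: +5·20° lon, +1·10° lat → SW at lon -80°, lat -80°.
Square 3, 8: +3·2° lon, +8·1° lat → SW at lon -74°, lat -72°.
Cell spans 2° lon × 1° lat. Centre is SW corner plus half of each.
latitude -71.500, longitude -73.000.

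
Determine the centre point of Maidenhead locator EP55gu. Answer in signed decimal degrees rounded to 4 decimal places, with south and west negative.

Field E=4, P=15: +4·20° lon, +15·10° lat → SW at lon -100°, lat 60°.
Square 5, 5: +5·2° lon, +5·1° lat → SW at lon -90°, lat 65°.
Subsquare g=6, u=20: +6·0.0833333° lon, +20·0.0416667° lat → SW at lon -89.5°, lat 65.8333°.
Cell spans 0.0833333° lon × 0.0416667° lat. Centre is SW corner plus half of each.
latitude 65.8542, longitude -89.4583.

65.8542, -89.4583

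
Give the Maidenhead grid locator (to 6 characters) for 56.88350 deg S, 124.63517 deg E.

PD23hc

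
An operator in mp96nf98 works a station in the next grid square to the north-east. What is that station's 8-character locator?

Longitude extended square 9; +1 → 10, wraps to 0, carry into subsquare.
Longitude subsquare n = 13; +1 → 14 = o.
Latitude extended square 8; +1 → 9.

MP96of09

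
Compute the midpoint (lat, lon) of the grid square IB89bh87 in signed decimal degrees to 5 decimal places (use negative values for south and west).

-70.67708, -3.84583

Field I=8, B=1: +8·20° lon, +1·10° lat → SW at lon -20°, lat -80°.
Square 8, 9: +8·2° lon, +9·1° lat → SW at lon -4°, lat -71°.
Subsquare b=1, h=7: +1·0.0833333° lon, +7·0.0416667° lat → SW at lon -3.91667°, lat -70.7083°.
Extended square 8, 7: +8·0.00833333° lon, +7·0.00416667° lat → SW at lon -3.85°, lat -70.6792°.
Cell spans 0.00833333° lon × 0.00416667° lat. Centre is SW corner plus half of each.
latitude -70.67708, longitude -3.84583.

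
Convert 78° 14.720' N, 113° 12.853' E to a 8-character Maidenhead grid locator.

Add 180° to longitude and 90° to latitude: 293.21422, 168.24533.
Field: 293.21422/20 → 14 → O, 168.24533/10 → 16 → Q; chars OQ.
Square: 13.21422/2 → 6, 8.24533/1 → 8; chars 68.
Subsquare: 1.21422/0.0833333 → 14 → o, 0.24533/0.0416667 → 5 → f; chars of.
Extended square: 0.04755/0.00833333 → 5, 0.03700/0.00416667 → 8; chars 58.

OQ68of58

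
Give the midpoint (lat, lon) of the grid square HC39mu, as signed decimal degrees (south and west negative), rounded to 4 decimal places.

-60.1458, -32.9583

Field H=7, C=2: +7·20° lon, +2·10° lat → SW at lon -40°, lat -70°.
Square 3, 9: +3·2° lon, +9·1° lat → SW at lon -34°, lat -61°.
Subsquare m=12, u=20: +12·0.0833333° lon, +20·0.0416667° lat → SW at lon -33°, lat -60.1667°.
Cell spans 0.0833333° lon × 0.0416667° lat. Centre is SW corner plus half of each.
latitude -60.1458, longitude -32.9583.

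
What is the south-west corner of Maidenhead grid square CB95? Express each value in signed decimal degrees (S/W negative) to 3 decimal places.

-75.000, -122.000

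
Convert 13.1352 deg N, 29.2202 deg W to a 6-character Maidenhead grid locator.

HK53jd

Shift to the Maidenhead origin (180°W, 90°S): lon 150.7798, lat 103.1352.
Field: 150.7798/20 → 7 → H, 103.1352/10 → 10 → K; chars HK.
Square: 10.7798/2 → 5, 3.1352/1 → 3; chars 53.
Subsquare: 0.7798/0.0833333 → 9 → j, 0.1352/0.0416667 → 3 → d; chars jd.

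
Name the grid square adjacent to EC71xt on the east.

Longitude subsquare x = 23; +1 → 24, wraps to 0 = a, carry into square.
Longitude square 7; +1 → 8.
The latitude characters are unchanged.

EC81at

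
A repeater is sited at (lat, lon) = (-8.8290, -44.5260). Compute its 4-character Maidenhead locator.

Shift to the Maidenhead origin (180°W, 90°S): lon 135.47, lat 81.17.
Field: 135.47/20 → 6 → G, 81.17/10 → 8 → I; chars GI.
Square: 15.47/2 → 7, 1.17/1 → 1; chars 71.

GI71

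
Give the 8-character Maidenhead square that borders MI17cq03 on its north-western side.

MI17bq94

Longitude extended square 0; −1 → -1, wraps to 9, carry into subsquare.
Longitude subsquare c = 2; −1 → 1 = b.
Latitude extended square 3; +1 → 4.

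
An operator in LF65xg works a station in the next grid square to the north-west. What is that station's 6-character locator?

LF65wh

Longitude subsquare x = 23; −1 → 22 = w.
Latitude subsquare g = 6; +1 → 7 = h.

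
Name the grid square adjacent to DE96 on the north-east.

Longitude square 9; +1 → 10, wraps to 0, carry into field.
Longitude field D = 3; +1 → 4 = E.
Latitude square 6; +1 → 7.

EE07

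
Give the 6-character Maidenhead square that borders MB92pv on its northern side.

Latitude subsquare v = 21; +1 → 22 = w.
The longitude characters are unchanged.

MB92pw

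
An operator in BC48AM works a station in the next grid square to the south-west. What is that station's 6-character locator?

Longitude subsquare a = 0; −1 → -1, wraps to 23 = x, carry into square.
Longitude square 4; −1 → 3.
Latitude subsquare m = 12; −1 → 11 = l.

BC38xl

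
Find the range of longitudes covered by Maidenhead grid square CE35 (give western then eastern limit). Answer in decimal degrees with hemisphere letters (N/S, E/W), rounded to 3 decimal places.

Field C=2, E=4: +2·20° lon, +4·10° lat → SW at lon -140°, lat -50°.
Square 3, 5: +3·2° lon, +5·1° lat → SW at lon -134°, lat -45°.
Cell spans 2° lon × 1° lat.
west 134.000° W, east 132.000° W.

134.000° W, 132.000° W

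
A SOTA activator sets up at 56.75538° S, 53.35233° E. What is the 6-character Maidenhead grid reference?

LD63qf

Offset from 180°W / 90°S: lon 233.3523°, lat 33.2446°.
Field: lon ⌊233.3523/20⌋ = 11 → L; lat ⌊33.2446/10⌋ = 3 → D.
Square: lon ⌊13.3523/2⌋ = 6; lat ⌊3.2446/1⌋ = 3.
Subsquare: lon ⌊1.3523/0.0833333⌋ = 16 → q; lat ⌊0.2446/0.0416667⌋ = 5 → f.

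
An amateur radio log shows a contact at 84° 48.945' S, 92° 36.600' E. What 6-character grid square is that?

NA65he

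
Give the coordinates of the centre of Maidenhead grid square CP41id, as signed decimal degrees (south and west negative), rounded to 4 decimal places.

61.1458, -131.2917

Field C=2, P=15: +2·20° lon, +15·10° lat → SW at lon -140°, lat 60°.
Square 4, 1: +4·2° lon, +1·1° lat → SW at lon -132°, lat 61°.
Subsquare i=8, d=3: +8·0.0833333° lon, +3·0.0416667° lat → SW at lon -131.333°, lat 61.125°.
Cell spans 0.0833333° lon × 0.0416667° lat. Centre is SW corner plus half of each.
latitude 61.1458, longitude -131.2917.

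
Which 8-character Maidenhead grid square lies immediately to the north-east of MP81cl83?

MP81cl94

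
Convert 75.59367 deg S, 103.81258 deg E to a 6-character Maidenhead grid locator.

OB14vj

Add 180° to longitude and 90° to latitude: 283.8126, 14.4063.
Field (20°×10°, letters A–R): lon ⌊283.8126/20⌋ = 14 → O; lat ⌊14.4063/10⌋ = 1 → B.
Square (2°×1°, digits 0–9): lon ⌊3.8126/2⌋ = 1; lat ⌊4.4063/1⌋ = 4.
Subsquare (5′×2.5′, letters a–x): lon ⌊1.8126/0.0833333⌋ = 21 → v; lat ⌊0.4063/0.0416667⌋ = 9 → j.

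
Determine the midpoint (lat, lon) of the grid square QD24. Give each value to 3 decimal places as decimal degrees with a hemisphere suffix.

55.500° S, 145.000° E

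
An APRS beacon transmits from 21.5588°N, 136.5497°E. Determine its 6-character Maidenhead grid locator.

PL81gn

Offset from 180°W / 90°S: lon 316.5497°, lat 111.5588°.
Field (20°×10°, letters A–R): 316.5497/20 → 15 → P, 111.5588/10 → 11 → L; chars PL.
Square (2°×1°, digits 0–9): 16.5497/2 → 8, 1.5588/1 → 1; chars 81.
Subsquare (5′×2.5′, letters a–x): 0.5497/0.0833333 → 6 → g, 0.5588/0.0416667 → 13 → n; chars gn.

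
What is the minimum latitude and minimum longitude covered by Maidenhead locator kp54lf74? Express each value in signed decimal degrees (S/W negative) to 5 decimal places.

Field K=10, P=15: +10·20° lon, +15·10° lat → SW at lon 20°, lat 60°.
Square 5, 4: +5·2° lon, +4·1° lat → SW at lon 30°, lat 64°.
Subsquare l=11, f=5: +11·0.0833333° lon, +5·0.0416667° lat → SW at lon 30.9167°, lat 64.2083°.
Extended square 7, 4: +7·0.00833333° lon, +4·0.00416667° lat → SW at lon 30.975°, lat 64.225°.
latitude 64.22500, longitude 30.97500.

64.22500, 30.97500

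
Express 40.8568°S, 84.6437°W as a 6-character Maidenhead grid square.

EE79qd

Add 180° to longitude and 90° to latitude: 95.3563, 49.1432.
Field: lon ⌊95.3563/20⌋ = 4 → E; lat ⌊49.1432/10⌋ = 4 → E.
Square: lon ⌊15.3563/2⌋ = 7; lat ⌊9.1432/1⌋ = 9.
Subsquare: lon ⌊1.3563/0.0833333⌋ = 16 → q; lat ⌊0.1432/0.0416667⌋ = 3 → d.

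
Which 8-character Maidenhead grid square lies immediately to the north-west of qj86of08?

QJ86nf99

Longitude extended square 0; −1 → -1, wraps to 9, carry into subsquare.
Longitude subsquare o = 14; −1 → 13 = n.
Latitude extended square 8; +1 → 9.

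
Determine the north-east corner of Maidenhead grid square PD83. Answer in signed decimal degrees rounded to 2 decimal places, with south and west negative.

Field P=15, D=3: +15·20° lon, +3·10° lat → SW at lon 120°, lat -60°.
Square 8, 3: +8·2° lon, +3·1° lat → SW at lon 136°, lat -57°.
Cell spans 2° lon × 1° lat. NE corner is SW corner plus one full cell.
latitude -56.00, longitude 138.00.

-56.00, 138.00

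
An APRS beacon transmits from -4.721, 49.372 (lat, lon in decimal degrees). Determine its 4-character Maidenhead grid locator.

Add 180° to longitude and 90° to latitude: 229.37, 85.28.
Field: lon ⌊229.37/20⌋ = 11 → L; lat ⌊85.28/10⌋ = 8 → I.
Square: lon ⌊9.37/2⌋ = 4; lat ⌊5.28/1⌋ = 5.

LI45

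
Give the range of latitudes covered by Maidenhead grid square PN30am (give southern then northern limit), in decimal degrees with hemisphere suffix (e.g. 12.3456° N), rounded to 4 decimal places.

40.5000° N, 40.5417° N

Field P=15, N=13: +15·20° lon, +13·10° lat → SW at lon 120°, lat 40°.
Square 3, 0: +3·2° lon, +0·1° lat → SW at lon 126°, lat 40°.
Subsquare a=0, m=12: +0·0.0833333° lon, +12·0.0416667° lat → SW at lon 126°, lat 40.5°.
Cell spans 0.0833333° lon × 0.0416667° lat.
south 40.5000° N, north 40.5417° N.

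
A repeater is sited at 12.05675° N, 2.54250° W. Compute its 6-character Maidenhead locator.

IK82rb

Add 180° to longitude and 90° to latitude: 177.4575, 102.0567.
Field: 177.4575/20 → 8 → I, 102.0567/10 → 10 → K; chars IK.
Square: 17.4575/2 → 8, 2.0567/1 → 2; chars 82.
Subsquare: 1.4575/0.0833333 → 17 → r, 0.0567/0.0416667 → 1 → b; chars rb.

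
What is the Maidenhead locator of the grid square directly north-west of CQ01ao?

BQ91xp

Longitude subsquare a = 0; −1 → -1, wraps to 23 = x, carry into square.
Longitude square 0; −1 → -1, wraps to 9, carry into field.
Longitude field C = 2; −1 → 1 = B.
Latitude subsquare o = 14; +1 → 15 = p.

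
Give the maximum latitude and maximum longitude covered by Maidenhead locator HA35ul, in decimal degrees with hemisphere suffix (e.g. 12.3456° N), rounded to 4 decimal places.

Field H=7, A=0: +7·20° lon, +0·10° lat → SW at lon -40°, lat -90°.
Square 3, 5: +3·2° lon, +5·1° lat → SW at lon -34°, lat -85°.
Subsquare u=20, l=11: +20·0.0833333° lon, +11·0.0416667° lat → SW at lon -32.3333°, lat -84.5417°.
Cell spans 0.0833333° lon × 0.0416667° lat. NE corner is SW corner plus one full cell.
latitude 84.5000° S, longitude 32.2500° W.

84.5000° S, 32.2500° W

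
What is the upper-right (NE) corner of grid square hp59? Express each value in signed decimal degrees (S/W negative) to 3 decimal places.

70.000, -28.000

Field H=7, P=15: +7·20° lon, +15·10° lat → SW at lon -40°, lat 60°.
Square 5, 9: +5·2° lon, +9·1° lat → SW at lon -30°, lat 69°.
Cell spans 2° lon × 1° lat. NE corner is SW corner plus one full cell.
latitude 70.000, longitude -28.000.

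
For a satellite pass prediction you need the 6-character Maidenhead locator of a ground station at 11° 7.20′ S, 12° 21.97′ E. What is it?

JH68ev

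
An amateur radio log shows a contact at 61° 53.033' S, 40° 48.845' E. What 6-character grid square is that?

LC08jc

Add 180° to longitude and 90° to latitude: 220.8141, 28.1161.
Field: 220.8141/20 → 11 → L, 28.1161/10 → 2 → C; chars LC.
Square: 0.8141/2 → 0, 8.1161/1 → 8; chars 08.
Subsquare: 0.8141/0.0833333 → 9 → j, 0.1161/0.0416667 → 2 → c; chars jc.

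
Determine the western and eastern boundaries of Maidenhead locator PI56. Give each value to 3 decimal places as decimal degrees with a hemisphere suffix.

Field P=15, I=8: +15·20° lon, +8·10° lat → SW at lon 120°, lat -10°.
Square 5, 6: +5·2° lon, +6·1° lat → SW at lon 130°, lat -4°.
Cell spans 2° lon × 1° lat.
west 130.000° E, east 132.000° E.

130.000° E, 132.000° E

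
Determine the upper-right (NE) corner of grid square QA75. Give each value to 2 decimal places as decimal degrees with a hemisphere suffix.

Field Q=16, A=0: +16·20° lon, +0·10° lat → SW at lon 140°, lat -90°.
Square 7, 5: +7·2° lon, +5·1° lat → SW at lon 154°, lat -85°.
Cell spans 2° lon × 1° lat. NE corner is SW corner plus one full cell.
latitude 84.00° S, longitude 156.00° E.

84.00° S, 156.00° E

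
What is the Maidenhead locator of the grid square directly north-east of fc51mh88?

FC51mh99

Longitude extended square 8; +1 → 9.
Latitude extended square 8; +1 → 9.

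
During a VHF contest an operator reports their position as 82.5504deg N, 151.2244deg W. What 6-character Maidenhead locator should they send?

BR42jn

Offset from 180°W / 90°S: lon 28.7756°, lat 172.5504°.
Field: lon ⌊28.7756/20⌋ = 1 → B; lat ⌊172.5504/10⌋ = 17 → R.
Square: lon ⌊8.7756/2⌋ = 4; lat ⌊2.5504/1⌋ = 2.
Subsquare: lon ⌊0.7756/0.0833333⌋ = 9 → j; lat ⌊0.5504/0.0416667⌋ = 13 → n.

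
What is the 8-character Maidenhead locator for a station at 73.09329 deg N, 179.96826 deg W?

Add 180° to longitude and 90° to latitude: 0.03174, 163.09329.
Field: 0.03174/20 → 0 → A, 163.09329/10 → 16 → Q; chars AQ.
Square: 0.03174/2 → 0, 3.09329/1 → 3; chars 03.
Subsquare: 0.03174/0.0833333 → 0 → a, 0.09329/0.0416667 → 2 → c; chars ac.
Extended square: 0.03174/0.00833333 → 3, 0.00996/0.00416667 → 2; chars 32.

AQ03ac32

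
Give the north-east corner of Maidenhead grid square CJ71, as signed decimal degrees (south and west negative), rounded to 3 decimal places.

Field C=2, J=9: +2·20° lon, +9·10° lat → SW at lon -140°, lat 0°.
Square 7, 1: +7·2° lon, +1·1° lat → SW at lon -126°, lat 1°.
Cell spans 2° lon × 1° lat. NE corner is SW corner plus one full cell.
latitude 2.000, longitude -124.000.

2.000, -124.000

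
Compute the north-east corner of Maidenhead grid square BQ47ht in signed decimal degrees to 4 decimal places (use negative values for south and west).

Field B=1, Q=16: +1·20° lon, +16·10° lat → SW at lon -160°, lat 70°.
Square 4, 7: +4·2° lon, +7·1° lat → SW at lon -152°, lat 77°.
Subsquare h=7, t=19: +7·0.0833333° lon, +19·0.0416667° lat → SW at lon -151.417°, lat 77.7917°.
Cell spans 0.0833333° lon × 0.0416667° lat. NE corner is SW corner plus one full cell.
latitude 77.8333, longitude -151.3333.

77.8333, -151.3333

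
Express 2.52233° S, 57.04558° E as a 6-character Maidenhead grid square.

LI87ml

Add 180° to longitude and 90° to latitude: 237.0456, 87.4777.
Field: lon ⌊237.0456/20⌋ = 11 → L; lat ⌊87.4777/10⌋ = 8 → I.
Square: lon ⌊17.0456/2⌋ = 8; lat ⌊7.4777/1⌋ = 7.
Subsquare: lon ⌊1.0456/0.0833333⌋ = 12 → m; lat ⌊0.4777/0.0416667⌋ = 11 → l.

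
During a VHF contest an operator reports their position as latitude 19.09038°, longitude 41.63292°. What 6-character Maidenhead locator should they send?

LK09tc

Shift to the Maidenhead origin (180°W, 90°S): lon 221.6329, lat 109.0904.
Field: lon ⌊221.6329/20⌋ = 11 → L; lat ⌊109.0904/10⌋ = 10 → K.
Square: lon ⌊1.6329/2⌋ = 0; lat ⌊9.0904/1⌋ = 9.
Subsquare: lon ⌊1.6329/0.0833333⌋ = 19 → t; lat ⌊0.0904/0.0416667⌋ = 2 → c.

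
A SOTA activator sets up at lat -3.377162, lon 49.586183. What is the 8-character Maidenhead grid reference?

Shift to the Maidenhead origin (180°W, 90°S): lon 229.58618, lat 86.62284.
Field: 229.58618/20 → 11 → L, 86.62284/10 → 8 → I; chars LI.
Square: 9.58618/2 → 4, 6.62284/1 → 6; chars 46.
Subsquare: 1.58618/0.0833333 → 19 → t, 0.62284/0.0416667 → 14 → o; chars to.
Extended square: 0.00285/0.00833333 → 0, 0.03950/0.00416667 → 9; chars 09.

LI46to09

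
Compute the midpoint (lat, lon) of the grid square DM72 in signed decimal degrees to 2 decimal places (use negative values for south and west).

Field D=3, M=12: +3·20° lon, +12·10° lat → SW at lon -120°, lat 30°.
Square 7, 2: +7·2° lon, +2·1° lat → SW at lon -106°, lat 32°.
Cell spans 2° lon × 1° lat. Centre is SW corner plus half of each.
latitude 32.50, longitude -105.00.

32.50, -105.00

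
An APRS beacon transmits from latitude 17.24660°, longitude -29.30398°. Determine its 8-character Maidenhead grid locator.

Offset from 180°W / 90°S: lon 150.69602°, lat 107.24660°.
Field: 150.69602/20 → 7 → H, 107.24660/10 → 10 → K; chars HK.
Square: 10.69602/2 → 5, 7.24660/1 → 7; chars 57.
Subsquare: 0.69602/0.0833333 → 8 → i, 0.24660/0.0416667 → 5 → f; chars if.
Extended square: 0.02935/0.00833333 → 3, 0.03827/0.00416667 → 9; chars 39.

HK57if39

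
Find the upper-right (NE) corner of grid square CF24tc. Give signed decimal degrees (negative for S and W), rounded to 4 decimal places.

-35.8750, -134.3333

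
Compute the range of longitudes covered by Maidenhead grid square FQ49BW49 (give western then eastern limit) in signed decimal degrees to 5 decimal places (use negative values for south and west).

-71.88333, -71.87500

Field F=5, Q=16: +5·20° lon, +16·10° lat → SW at lon -80°, lat 70°.
Square 4, 9: +4·2° lon, +9·1° lat → SW at lon -72°, lat 79°.
Subsquare b=1, w=22: +1·0.0833333° lon, +22·0.0416667° lat → SW at lon -71.9167°, lat 79.9167°.
Extended square 4, 9: +4·0.00833333° lon, +9·0.00416667° lat → SW at lon -71.8833°, lat 79.9542°.
Cell spans 0.00833333° lon × 0.00416667° lat.
west -71.88333, east -71.87500.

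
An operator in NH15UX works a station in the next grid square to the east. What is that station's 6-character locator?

Longitude subsquare u = 20; +1 → 21 = v.
The latitude characters are unchanged.

NH15vx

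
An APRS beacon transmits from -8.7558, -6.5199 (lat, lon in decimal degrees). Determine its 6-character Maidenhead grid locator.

II61rf

Shift to the Maidenhead origin (180°W, 90°S): lon 173.4801, lat 81.2442.
Field: 173.4801/20 → 8 → I, 81.2442/10 → 8 → I; chars II.
Square: 13.4801/2 → 6, 1.2442/1 → 1; chars 61.
Subsquare: 1.4801/0.0833333 → 17 → r, 0.2442/0.0416667 → 5 → f; chars rf.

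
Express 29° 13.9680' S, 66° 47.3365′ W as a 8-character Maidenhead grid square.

Shift to the Maidenhead origin (180°W, 90°S): lon 113.21106, lat 60.76720.
Field: 113.21106/20 → 5 → F, 60.76720/10 → 6 → G; chars FG.
Square: 13.21106/2 → 6, 0.76720/1 → 0; chars 60.
Subsquare: 1.21106/0.0833333 → 14 → o, 0.76720/0.0416667 → 18 → s; chars os.
Extended square: 0.04439/0.00833333 → 5, 0.01720/0.00416667 → 4; chars 54.

FG60os54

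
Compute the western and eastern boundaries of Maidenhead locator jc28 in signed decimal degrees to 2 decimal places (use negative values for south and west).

4.00, 6.00

Field J=9, C=2: +9·20° lon, +2·10° lat → SW at lon 0°, lat -70°.
Square 2, 8: +2·2° lon, +8·1° lat → SW at lon 4°, lat -62°.
Cell spans 2° lon × 1° lat.
west 4.00, east 6.00.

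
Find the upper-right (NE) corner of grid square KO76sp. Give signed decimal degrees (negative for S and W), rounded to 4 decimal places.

Field K=10, O=14: +10·20° lon, +14·10° lat → SW at lon 20°, lat 50°.
Square 7, 6: +7·2° lon, +6·1° lat → SW at lon 34°, lat 56°.
Subsquare s=18, p=15: +18·0.0833333° lon, +15·0.0416667° lat → SW at lon 35.5°, lat 56.625°.
Cell spans 0.0833333° lon × 0.0416667° lat. NE corner is SW corner plus one full cell.
latitude 56.6667, longitude 35.5833.

56.6667, 35.5833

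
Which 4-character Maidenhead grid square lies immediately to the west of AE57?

Longitude square 5; −1 → 4.
The latitude characters are unchanged.

AE47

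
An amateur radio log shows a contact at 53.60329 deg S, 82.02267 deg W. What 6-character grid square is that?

Add 180° to longitude and 90° to latitude: 97.9773, 36.3967.
Field: 97.9773/20 → 4 → E, 36.3967/10 → 3 → D; chars ED.
Square: 17.9773/2 → 8, 6.3967/1 → 6; chars 86.
Subsquare: 1.9773/0.0833333 → 23 → x, 0.3967/0.0416667 → 9 → j; chars xj.

ED86xj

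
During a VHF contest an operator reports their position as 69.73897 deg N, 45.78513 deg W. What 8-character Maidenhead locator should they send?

GP79cr57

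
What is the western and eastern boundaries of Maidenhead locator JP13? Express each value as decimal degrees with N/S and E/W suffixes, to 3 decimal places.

2.000° E, 4.000° E

Field J=9, P=15: +9·20° lon, +15·10° lat → SW at lon 0°, lat 60°.
Square 1, 3: +1·2° lon, +3·1° lat → SW at lon 2°, lat 63°.
Cell spans 2° lon × 1° lat.
west 2.000° E, east 4.000° E.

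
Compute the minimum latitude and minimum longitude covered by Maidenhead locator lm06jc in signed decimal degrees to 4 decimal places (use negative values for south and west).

36.0833, 40.7500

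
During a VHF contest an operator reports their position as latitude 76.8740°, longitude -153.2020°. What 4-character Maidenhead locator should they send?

BQ36

Offset from 180°W / 90°S: lon 26.80°, lat 166.87°.
Field (20°×10°, letters A–R): 26.80/20 → 1 → B, 166.87/10 → 16 → Q; chars BQ.
Square (2°×1°, digits 0–9): 6.80/2 → 3, 6.87/1 → 6; chars 36.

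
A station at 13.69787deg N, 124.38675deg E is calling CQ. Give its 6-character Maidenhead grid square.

Add 180° to longitude and 90° to latitude: 304.3868, 103.6979.
Field (20°×10°, letters A–R): 304.3868/20 → 15 → P, 103.6979/10 → 10 → K; chars PK.
Square (2°×1°, digits 0–9): 4.3868/2 → 2, 3.6979/1 → 3; chars 23.
Subsquare (5′×2.5′, letters a–x): 0.3868/0.0833333 → 4 → e, 0.6979/0.0416667 → 16 → q; chars eq.

PK23eq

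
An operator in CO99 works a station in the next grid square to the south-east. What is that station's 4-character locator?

DO08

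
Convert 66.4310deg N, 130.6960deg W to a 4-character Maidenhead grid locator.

Offset from 180°W / 90°S: lon 49.30°, lat 156.43°.
Field: lon ⌊49.30/20⌋ = 2 → C; lat ⌊156.43/10⌋ = 15 → P.
Square: lon ⌊9.30/2⌋ = 4; lat ⌊6.43/1⌋ = 6.

CP46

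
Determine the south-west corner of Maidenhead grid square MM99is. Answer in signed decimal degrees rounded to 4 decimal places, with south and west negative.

39.7500, 78.6667

Field M=12, M=12: +12·20° lon, +12·10° lat → SW at lon 60°, lat 30°.
Square 9, 9: +9·2° lon, +9·1° lat → SW at lon 78°, lat 39°.
Subsquare i=8, s=18: +8·0.0833333° lon, +18·0.0416667° lat → SW at lon 78.6667°, lat 39.75°.
latitude 39.7500, longitude 78.6667.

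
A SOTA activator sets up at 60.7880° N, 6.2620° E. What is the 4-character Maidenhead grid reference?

JP30

Offset from 180°W / 90°S: lon 186.26°, lat 150.79°.
Field: 186.26/20 → 9 → J, 150.79/10 → 15 → P; chars JP.
Square: 6.26/2 → 3, 0.79/1 → 0; chars 30.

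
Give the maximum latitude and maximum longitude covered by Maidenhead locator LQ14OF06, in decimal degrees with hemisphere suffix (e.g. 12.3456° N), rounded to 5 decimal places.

Field L=11, Q=16: +11·20° lon, +16·10° lat → SW at lon 40°, lat 70°.
Square 1, 4: +1·2° lon, +4·1° lat → SW at lon 42°, lat 74°.
Subsquare o=14, f=5: +14·0.0833333° lon, +5·0.0416667° lat → SW at lon 43.1667°, lat 74.2083°.
Extended square 0, 6: +0·0.00833333° lon, +6·0.00416667° lat → SW at lon 43.1667°, lat 74.2333°.
Cell spans 0.00833333° lon × 0.00416667° lat. NE corner is SW corner plus one full cell.
latitude 74.23750° N, longitude 43.17500° E.

74.23750° N, 43.17500° E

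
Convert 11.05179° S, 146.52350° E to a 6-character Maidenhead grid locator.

QH38gw

Offset from 180°W / 90°S: lon 326.5235°, lat 78.9482°.
Field: 326.5235/20 → 16 → Q, 78.9482/10 → 7 → H; chars QH.
Square: 6.5235/2 → 3, 8.9482/1 → 8; chars 38.
Subsquare: 0.5235/0.0833333 → 6 → g, 0.9482/0.0416667 → 22 → w; chars gw.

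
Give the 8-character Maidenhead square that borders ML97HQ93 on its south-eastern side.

ML97iq02

Longitude extended square 9; +1 → 10, wraps to 0, carry into subsquare.
Longitude subsquare h = 7; +1 → 8 = i.
Latitude extended square 3; −1 → 2.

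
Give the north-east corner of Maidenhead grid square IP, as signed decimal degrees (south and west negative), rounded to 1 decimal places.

Field I=8, P=15: +8·20° lon, +15·10° lat → SW at lon -20°, lat 60°.
Cell spans 20° lon × 10° lat. NE corner is SW corner plus one full cell.
latitude 70.0, longitude 0.0.

70.0, 0.0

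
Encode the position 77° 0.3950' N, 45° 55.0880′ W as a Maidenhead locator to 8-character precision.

Offset from 180°W / 90°S: lon 134.08187°, lat 167.00658°.
Field: lon ⌊134.08187/20⌋ = 6 → G; lat ⌊167.00658/10⌋ = 16 → Q.
Square: lon ⌊14.08187/2⌋ = 7; lat ⌊7.00658/1⌋ = 7.
Subsquare: lon ⌊0.08187/0.0833333⌋ = 0 → a; lat ⌊0.00658/0.0416667⌋ = 0 → a.
Extended square: lon ⌊0.08187/0.00833333⌋ = 9; lat ⌊0.00658/0.00416667⌋ = 1.

GQ77aa91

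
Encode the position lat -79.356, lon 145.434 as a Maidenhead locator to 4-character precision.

QB20

Add 180° to longitude and 90° to latitude: 325.43, 10.64.
Field: 325.43/20 → 16 → Q, 10.64/10 → 1 → B; chars QB.
Square: 5.43/2 → 2, 0.64/1 → 0; chars 20.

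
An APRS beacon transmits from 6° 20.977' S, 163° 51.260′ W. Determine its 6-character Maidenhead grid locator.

AI83bp

Shift to the Maidenhead origin (180°W, 90°S): lon 16.1457, lat 83.6504.
Field: 16.1457/20 → 0 → A, 83.6504/10 → 8 → I; chars AI.
Square: 16.1457/2 → 8, 3.6504/1 → 3; chars 83.
Subsquare: 0.1457/0.0833333 → 1 → b, 0.6504/0.0416667 → 15 → p; chars bp.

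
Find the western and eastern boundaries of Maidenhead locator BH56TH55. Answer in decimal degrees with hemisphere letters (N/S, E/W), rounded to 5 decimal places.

Field B=1, H=7: +1·20° lon, +7·10° lat → SW at lon -160°, lat -20°.
Square 5, 6: +5·2° lon, +6·1° lat → SW at lon -150°, lat -14°.
Subsquare t=19, h=7: +19·0.0833333° lon, +7·0.0416667° lat → SW at lon -148.417°, lat -13.7083°.
Extended square 5, 5: +5·0.00833333° lon, +5·0.00416667° lat → SW at lon -148.375°, lat -13.6875°.
Cell spans 0.00833333° lon × 0.00416667° lat.
west 148.37500° W, east 148.36667° W.

148.37500° W, 148.36667° W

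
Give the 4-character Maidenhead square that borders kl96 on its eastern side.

LL06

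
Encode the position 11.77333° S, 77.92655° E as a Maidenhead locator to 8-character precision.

Shift to the Maidenhead origin (180°W, 90°S): lon 257.92655, lat 78.22667.
Field (20°×10°, letters A–R): 257.92655/20 → 12 → M, 78.22667/10 → 7 → H; chars MH.
Square (2°×1°, digits 0–9): 17.92655/2 → 8, 8.22667/1 → 8; chars 88.
Subsquare (5′×2.5′, letters a–x): 1.92655/0.0833333 → 23 → x, 0.22667/0.0416667 → 5 → f; chars xf.
Extended square (30″×15″, digits 0–9): 0.00988/0.00833333 → 1, 0.01834/0.00416667 → 4; chars 14.

MH88xf14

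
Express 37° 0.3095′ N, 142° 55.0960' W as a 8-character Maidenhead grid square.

BM87ma91

Offset from 180°W / 90°S: lon 37.08173°, lat 127.00516°.
Field: 37.08173/20 → 1 → B, 127.00516/10 → 12 → M; chars BM.
Square: 17.08173/2 → 8, 7.00516/1 → 7; chars 87.
Subsquare: 1.08173/0.0833333 → 12 → m, 0.00516/0.0416667 → 0 → a; chars ma.
Extended square: 0.08173/0.00833333 → 9, 0.00516/0.00416667 → 1; chars 91.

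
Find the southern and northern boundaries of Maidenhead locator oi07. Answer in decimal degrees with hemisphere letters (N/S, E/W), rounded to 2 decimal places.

3.00° S, 2.00° S

Field O=14, I=8: +14·20° lon, +8·10° lat → SW at lon 100°, lat -10°.
Square 0, 7: +0·2° lon, +7·1° lat → SW at lon 100°, lat -3°.
Cell spans 2° lon × 1° lat.
south 3.00° S, north 2.00° S.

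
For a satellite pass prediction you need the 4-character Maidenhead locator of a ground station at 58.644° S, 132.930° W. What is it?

Add 180° to longitude and 90° to latitude: 47.07, 31.36.
Field: 47.07/20 → 2 → C, 31.36/10 → 3 → D; chars CD.
Square: 7.07/2 → 3, 1.36/1 → 1; chars 31.

CD31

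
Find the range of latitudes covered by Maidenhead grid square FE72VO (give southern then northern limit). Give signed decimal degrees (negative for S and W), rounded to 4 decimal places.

-47.4167, -47.3750

Field F=5, E=4: +5·20° lon, +4·10° lat → SW at lon -80°, lat -50°.
Square 7, 2: +7·2° lon, +2·1° lat → SW at lon -66°, lat -48°.
Subsquare v=21, o=14: +21·0.0833333° lon, +14·0.0416667° lat → SW at lon -64.25°, lat -47.4167°.
Cell spans 0.0833333° lon × 0.0416667° lat.
south -47.4167, north -47.3750.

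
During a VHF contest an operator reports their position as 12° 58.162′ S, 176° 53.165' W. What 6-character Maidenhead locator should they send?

Shift to the Maidenhead origin (180°W, 90°S): lon 3.1139, lat 77.0306.
Field: 3.1139/20 → 0 → A, 77.0306/10 → 7 → H; chars AH.
Square: 3.1139/2 → 1, 7.0306/1 → 7; chars 17.
Subsquare: 1.1139/0.0833333 → 13 → n, 0.0306/0.0416667 → 0 → a; chars na.

AH17na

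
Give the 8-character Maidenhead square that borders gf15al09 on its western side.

Longitude extended square 0; −1 → -1, wraps to 9, carry into subsquare.
Longitude subsquare a = 0; −1 → -1, wraps to 23 = x, carry into square.
Longitude square 1; −1 → 0.
The latitude characters are unchanged.

GF05xl99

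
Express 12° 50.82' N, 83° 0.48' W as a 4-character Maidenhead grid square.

Offset from 180°W / 90°S: lon 96.99°, lat 102.85°.
Field: 96.99/20 → 4 → E, 102.85/10 → 10 → K; chars EK.
Square: 16.99/2 → 8, 2.85/1 → 2; chars 82.

EK82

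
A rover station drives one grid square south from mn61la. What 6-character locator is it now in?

MN60lx

Latitude subsquare a = 0; −1 → -1, wraps to 23 = x, carry into square.
Latitude square 1; −1 → 0.
The longitude characters are unchanged.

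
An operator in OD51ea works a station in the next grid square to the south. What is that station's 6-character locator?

Latitude subsquare a = 0; −1 → -1, wraps to 23 = x, carry into square.
Latitude square 1; −1 → 0.
The longitude characters are unchanged.

OD50ex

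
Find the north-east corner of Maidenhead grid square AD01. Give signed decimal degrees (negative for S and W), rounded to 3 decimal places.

-58.000, -178.000

Field A=0, D=3: +0·20° lon, +3·10° lat → SW at lon -180°, lat -60°.
Square 0, 1: +0·2° lon, +1·1° lat → SW at lon -180°, lat -59°.
Cell spans 2° lon × 1° lat. NE corner is SW corner plus one full cell.
latitude -58.000, longitude -178.000.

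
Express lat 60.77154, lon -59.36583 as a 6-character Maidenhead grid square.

Offset from 180°W / 90°S: lon 120.6342°, lat 150.7715°.
Field: 120.6342/20 → 6 → G, 150.7715/10 → 15 → P; chars GP.
Square: 0.6342/2 → 0, 0.7715/1 → 0; chars 00.
Subsquare: 0.6342/0.0833333 → 7 → h, 0.7715/0.0416667 → 18 → s; chars hs.

GP00hs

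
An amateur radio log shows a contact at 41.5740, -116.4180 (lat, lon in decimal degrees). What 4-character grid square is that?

Add 180° to longitude and 90° to latitude: 63.58, 131.57.
Field: 63.58/20 → 3 → D, 131.57/10 → 13 → N; chars DN.
Square: 3.58/2 → 1, 1.57/1 → 1; chars 11.

DN11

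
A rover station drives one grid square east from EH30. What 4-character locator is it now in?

EH40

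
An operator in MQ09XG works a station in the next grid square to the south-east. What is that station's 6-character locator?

MQ19af

Longitude subsquare x = 23; +1 → 24, wraps to 0 = a, carry into square.
Longitude square 0; +1 → 1.
Latitude subsquare g = 6; −1 → 5 = f.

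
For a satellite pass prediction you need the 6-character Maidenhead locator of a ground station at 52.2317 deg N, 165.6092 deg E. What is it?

RO22tf

Shift to the Maidenhead origin (180°W, 90°S): lon 345.6092, lat 142.2317.
Field: 345.6092/20 → 17 → R, 142.2317/10 → 14 → O; chars RO.
Square: 5.6092/2 → 2, 2.2317/1 → 2; chars 22.
Subsquare: 1.6092/0.0833333 → 19 → t, 0.2317/0.0416667 → 5 → f; chars tf.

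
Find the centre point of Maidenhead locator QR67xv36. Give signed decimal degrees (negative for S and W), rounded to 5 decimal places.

87.90208, 153.94583

Field Q=16, R=17: +16·20° lon, +17·10° lat → SW at lon 140°, lat 80°.
Square 6, 7: +6·2° lon, +7·1° lat → SW at lon 152°, lat 87°.
Subsquare x=23, v=21: +23·0.0833333° lon, +21·0.0416667° lat → SW at lon 153.917°, lat 87.875°.
Extended square 3, 6: +3·0.00833333° lon, +6·0.00416667° lat → SW at lon 153.942°, lat 87.9°.
Cell spans 0.00833333° lon × 0.00416667° lat. Centre is SW corner plus half of each.
latitude 87.90208, longitude 153.94583.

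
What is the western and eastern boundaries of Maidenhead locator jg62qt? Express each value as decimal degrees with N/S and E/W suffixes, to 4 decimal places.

13.3333° E, 13.4167° E

Field J=9, G=6: +9·20° lon, +6·10° lat → SW at lon 0°, lat -30°.
Square 6, 2: +6·2° lon, +2·1° lat → SW at lon 12°, lat -28°.
Subsquare q=16, t=19: +16·0.0833333° lon, +19·0.0416667° lat → SW at lon 13.3333°, lat -27.2083°.
Cell spans 0.0833333° lon × 0.0416667° lat.
west 13.3333° E, east 13.4167° E.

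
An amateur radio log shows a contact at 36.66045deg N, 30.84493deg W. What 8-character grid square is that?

Add 180° to longitude and 90° to latitude: 149.15507, 126.66045.
Field: 149.15507/20 → 7 → H, 126.66045/10 → 12 → M; chars HM.
Square: 9.15507/2 → 4, 6.66045/1 → 6; chars 46.
Subsquare: 1.15507/0.0833333 → 13 → n, 0.66045/0.0416667 → 15 → p; chars np.
Extended square: 0.07174/0.00833333 → 8, 0.03545/0.00416667 → 8; chars 88.

HM46np88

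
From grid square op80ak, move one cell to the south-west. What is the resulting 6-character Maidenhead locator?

Longitude subsquare a = 0; −1 → -1, wraps to 23 = x, carry into square.
Longitude square 8; −1 → 7.
Latitude subsquare k = 10; −1 → 9 = j.

OP70xj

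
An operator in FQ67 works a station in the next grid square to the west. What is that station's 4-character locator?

FQ57

Longitude square 6; −1 → 5.
The latitude characters are unchanged.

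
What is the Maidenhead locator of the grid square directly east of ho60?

HO70

Longitude square 6; +1 → 7.
The latitude characters are unchanged.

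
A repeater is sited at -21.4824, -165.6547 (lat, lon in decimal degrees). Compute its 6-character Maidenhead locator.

AG78em

Offset from 180°W / 90°S: lon 14.3453°, lat 68.5176°.
Field: 14.3453/20 → 0 → A, 68.5176/10 → 6 → G; chars AG.
Square: 14.3453/2 → 7, 8.5176/1 → 8; chars 78.
Subsquare: 0.3453/0.0833333 → 4 → e, 0.5176/0.0416667 → 12 → m; chars em.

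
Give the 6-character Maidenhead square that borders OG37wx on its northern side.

OG38wa

Latitude subsquare x = 23; +1 → 24, wraps to 0 = a, carry into square.
Latitude square 7; +1 → 8.
The longitude characters are unchanged.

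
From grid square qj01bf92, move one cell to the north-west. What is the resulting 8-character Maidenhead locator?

Longitude extended square 9; −1 → 8.
Latitude extended square 2; +1 → 3.

QJ01bf83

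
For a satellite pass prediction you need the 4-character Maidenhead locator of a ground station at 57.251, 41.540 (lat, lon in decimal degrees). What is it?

LO07

Add 180° to longitude and 90° to latitude: 221.54, 147.25.
Field (20°×10°, letters A–R): 221.54/20 → 11 → L, 147.25/10 → 14 → O; chars LO.
Square (2°×1°, digits 0–9): 1.54/2 → 0, 7.25/1 → 7; chars 07.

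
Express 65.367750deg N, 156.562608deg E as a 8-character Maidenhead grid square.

QP85gi78

Offset from 180°W / 90°S: lon 336.56261°, lat 155.36775°.
Field: 336.56261/20 → 16 → Q, 155.36775/10 → 15 → P; chars QP.
Square: 16.56261/2 → 8, 5.36775/1 → 5; chars 85.
Subsquare: 0.56261/0.0833333 → 6 → g, 0.36775/0.0416667 → 8 → i; chars gi.
Extended square: 0.06261/0.00833333 → 7, 0.03442/0.00416667 → 8; chars 78.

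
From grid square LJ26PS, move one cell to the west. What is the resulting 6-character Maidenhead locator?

Longitude subsquare p = 15; −1 → 14 = o.
The latitude characters are unchanged.

LJ26os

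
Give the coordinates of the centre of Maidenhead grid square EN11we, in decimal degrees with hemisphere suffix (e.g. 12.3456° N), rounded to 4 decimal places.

Field E=4, N=13: +4·20° lon, +13·10° lat → SW at lon -100°, lat 40°.
Square 1, 1: +1·2° lon, +1·1° lat → SW at lon -98°, lat 41°.
Subsquare w=22, e=4: +22·0.0833333° lon, +4·0.0416667° lat → SW at lon -96.1667°, lat 41.1667°.
Cell spans 0.0833333° lon × 0.0416667° lat. Centre is SW corner plus half of each.
latitude 41.1875° N, longitude 96.1250° W.

41.1875° N, 96.1250° W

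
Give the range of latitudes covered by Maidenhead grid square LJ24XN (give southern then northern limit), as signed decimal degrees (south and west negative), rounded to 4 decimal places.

Field L=11, J=9: +11·20° lon, +9·10° lat → SW at lon 40°, lat 0°.
Square 2, 4: +2·2° lon, +4·1° lat → SW at lon 44°, lat 4°.
Subsquare x=23, n=13: +23·0.0833333° lon, +13·0.0416667° lat → SW at lon 45.9167°, lat 4.54167°.
Cell spans 0.0833333° lon × 0.0416667° lat.
south 4.5417, north 4.5833.

4.5417, 4.5833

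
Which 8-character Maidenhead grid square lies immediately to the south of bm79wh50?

BM79wg59

Latitude extended square 0; −1 → -1, wraps to 9, carry into subsquare.
Latitude subsquare h = 7; −1 → 6 = g.
The longitude characters are unchanged.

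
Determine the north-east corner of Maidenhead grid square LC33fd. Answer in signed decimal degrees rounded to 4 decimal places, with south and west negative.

-66.8333, 46.5000

Field L=11, C=2: +11·20° lon, +2·10° lat → SW at lon 40°, lat -70°.
Square 3, 3: +3·2° lon, +3·1° lat → SW at lon 46°, lat -67°.
Subsquare f=5, d=3: +5·0.0833333° lon, +3·0.0416667° lat → SW at lon 46.4167°, lat -66.875°.
Cell spans 0.0833333° lon × 0.0416667° lat. NE corner is SW corner plus one full cell.
latitude -66.8333, longitude 46.5000.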